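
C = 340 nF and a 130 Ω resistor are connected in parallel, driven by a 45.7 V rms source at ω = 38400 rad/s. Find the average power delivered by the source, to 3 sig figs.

X_C = 1/(ωC) = 76.6 Ω
Parallel: admittances add. Y = 1/R + jωC
Y = (0.00769 + j0.0131) S
|Y| = 0.0152 S → |Z| = 1/|Y| = 66.0 Ω, ∠Z = −∠Y = -59.5°
I = V/|Z| = 693 mA
P = VI cos φ = 45.7 × 0.693 × cos(-59.5°) = 16.1 W

16.1 W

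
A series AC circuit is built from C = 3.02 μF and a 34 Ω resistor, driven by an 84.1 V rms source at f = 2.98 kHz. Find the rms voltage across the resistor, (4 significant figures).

74.61 V

ω = 2πf = 18720 rad/s
X_C = 1/(ωC) = 17.68 Ω
Z = 34.00 − j17.68 Ω
|Z| = √(34.00² + 17.68²) = 38.32 Ω
I = V/|Z| = 2.194 A
V_R = I·|Z_R| = 2.194 × 34.00 = 74.61 V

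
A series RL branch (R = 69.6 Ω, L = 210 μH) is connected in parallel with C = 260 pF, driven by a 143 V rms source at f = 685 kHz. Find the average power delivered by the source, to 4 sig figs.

1.732 W

ω = 2πf = 4.304e+06 rad/s
X_L = ωL = 903.8 Ω
X_C = 1/(ωC) = 893.6 Ω
Branch 1 (R+jX_L): Z₁ = 69.60 + j903.8 Ω, |Z₁| = 906.5 Ω
Branch 2 (−jX_C): Z₂ = −j893.6 Ω
Parallel: Z = Z₁Z₂/(Z₁+Z₂), |Z| = 11520 Ω, ∠Z = -12.75°
I = V/|Z| = 12.42 mA
P = VI cos φ = 143 × 0.01242 × cos(-12.75°) = 1.732 W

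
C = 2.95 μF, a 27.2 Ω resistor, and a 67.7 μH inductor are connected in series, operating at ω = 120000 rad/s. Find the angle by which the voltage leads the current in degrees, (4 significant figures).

11.02°

X_L = ωL = 8.124 Ω
X_C = 1/(ωC) = 2.825 Ω
Net reactance X = X_L − X_C = 5.299 Ω
Z = 27.20 + j5.299 Ω
|Z| = √(27.20² + 5.299²) = 27.71 Ω
∠Z = arctan(5.299/27.20) = 11.02°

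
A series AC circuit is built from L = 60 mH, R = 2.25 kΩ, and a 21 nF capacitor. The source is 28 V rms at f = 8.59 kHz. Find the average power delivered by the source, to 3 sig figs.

ω = 2πf = 53970 rad/s
X_L = ωL = 3240 Ω
X_C = 1/(ωC) = 882 Ω
Net reactance X = X_L − X_C = 2360 Ω
Z = 2250 + j2360 Ω
|Z| = √(2250² + 2360²) = 3260 Ω
∠Z = arctan(2360/2250) = 46.3°
I = V/|Z| = 8.59 mA
P = VI cos φ = 28 × 0.00859 × cos(46.3°) = 166 mW

166 mW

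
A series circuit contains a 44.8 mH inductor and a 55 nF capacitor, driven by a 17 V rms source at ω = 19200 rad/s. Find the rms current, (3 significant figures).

X_L = ωL = 860 Ω
X_C = 1/(ωC) = 947 Ω
Net reactance X = X_L − X_C = -86.8 Ω
Z = − j86.8 Ω
|Z| = √(0² + 86.8²) = 86.8 Ω
I = V/|Z| = 17/86.8 = 196 mA

196 mA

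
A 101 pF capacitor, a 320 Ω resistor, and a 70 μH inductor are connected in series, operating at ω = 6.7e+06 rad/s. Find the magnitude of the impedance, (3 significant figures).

X_L = ωL = 469 Ω
X_C = 1/(ωC) = 1480 Ω
Net reactance X = X_L − X_C = -1010 Ω
Z = 320 − j1010 Ω
|Z| = √(320² + 1010²) = 1060 Ω

1060 Ω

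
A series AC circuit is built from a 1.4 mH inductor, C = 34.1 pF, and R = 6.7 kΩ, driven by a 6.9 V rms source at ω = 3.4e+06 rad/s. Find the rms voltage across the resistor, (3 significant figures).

5.98 V

X_L = ωL = 4760 Ω
X_C = 1/(ωC) = 8630 Ω
Net reactance X = X_L − X_C = -3870 Ω
Z = 6700 − j3870 Ω
|Z| = √(6700² + 3870²) = 7730 Ω
I = V/|Z| = 892 μA
V_R = I·|Z_R| = 0.000892 × 6700 = 5.98 V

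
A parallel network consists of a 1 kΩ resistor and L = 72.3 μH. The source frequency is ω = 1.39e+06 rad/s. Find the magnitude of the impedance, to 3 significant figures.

100 Ω

X_L = ωL = 100 Ω
Parallel: admittances add. Y = 1/R + 1/(jωL)
Y = (0.00100 − j0.00995) S
|Y| = 0.0100 S → |Z| = 1/|Y| = 100 Ω, ∠Z = −∠Y = 84.3°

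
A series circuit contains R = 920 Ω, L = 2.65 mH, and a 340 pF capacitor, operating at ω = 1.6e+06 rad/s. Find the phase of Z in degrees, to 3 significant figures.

X_L = ωL = 4240 Ω
X_C = 1/(ωC) = 1840 Ω
Net reactance X = X_L − X_C = 2400 Ω
Z = 920 + j2400 Ω
|Z| = √(920² + 2400²) = 2570 Ω
∠Z = arctan(2400/920) = 69.0°

69.0°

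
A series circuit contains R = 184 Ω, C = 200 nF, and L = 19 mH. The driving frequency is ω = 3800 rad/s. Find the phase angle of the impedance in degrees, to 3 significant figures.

-81.6°

X_L = ωL = 72.2 Ω
X_C = 1/(ωC) = 1320 Ω
Net reactance X = X_L − X_C = -1240 Ω
Z = 184 − j1240 Ω
|Z| = √(184² + 1240²) = 1260 Ω
∠Z = arctan(-1240/184) = -81.6°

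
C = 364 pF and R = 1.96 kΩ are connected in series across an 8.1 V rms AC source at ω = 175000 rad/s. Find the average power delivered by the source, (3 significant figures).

514 μW

X_C = 1/(ωC) = 15700 Ω
Z = 1960 − j15700 Ω
|Z| = √(1960² + 15700²) = 15800 Ω
∠Z = arctan(-15700/1960) = -82.9°
I = V/|Z| = 512 μA
P = VI cos φ = 8.1 × 0.000512 × cos(-82.9°) = 514 μW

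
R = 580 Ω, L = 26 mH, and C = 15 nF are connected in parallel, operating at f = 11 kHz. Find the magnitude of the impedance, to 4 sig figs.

558.7 Ω

ω = 2πf = 69120 rad/s
X_L = ωL = 1797 Ω
X_C = 1/(ωC) = 964.6 Ω
Parallel: admittances add. Y = 1/R + 1/(jωL) + jωC
Y = (0.001724 + j0.0004802) S
|Y| = 0.001790 S → |Z| = 1/|Y| = 558.7 Ω, ∠Z = −∠Y = -15.56°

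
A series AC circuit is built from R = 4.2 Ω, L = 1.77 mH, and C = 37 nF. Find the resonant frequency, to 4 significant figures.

19.67 kHz

ω₀ = 1/√(LC) = 1/√(0.00177 × 3.7e-08) = 123600 rad/s
f₀ = ω₀/(2π) = 19.67 kHz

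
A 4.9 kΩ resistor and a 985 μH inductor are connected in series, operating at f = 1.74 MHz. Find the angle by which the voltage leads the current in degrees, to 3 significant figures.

65.5°

ω = 2πf = 1.093e+07 rad/s
X_L = ωL = 10800 Ω
Z = 4900 + j10800 Ω
|Z| = √(4900² + 10800²) = 11800 Ω
∠Z = arctan(10800/4900) = 65.5°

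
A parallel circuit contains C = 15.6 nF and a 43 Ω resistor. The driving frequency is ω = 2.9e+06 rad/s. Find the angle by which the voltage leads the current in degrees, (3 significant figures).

-62.8°

X_C = 1/(ωC) = 22.1 Ω
Parallel: admittances add. Y = 1/R + jωC
Y = (0.0233 + j0.0452) S
|Y| = 0.0509 S → |Z| = 1/|Y| = 19.7 Ω, ∠Z = −∠Y = -62.8°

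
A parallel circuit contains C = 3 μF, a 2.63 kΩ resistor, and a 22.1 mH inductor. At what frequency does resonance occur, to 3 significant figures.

618 Hz

ω₀ = 1/√(LC) = 1/√(0.0221 × 3e-06) = 3884 rad/s
f₀ = ω₀/(2π) = 618 Hz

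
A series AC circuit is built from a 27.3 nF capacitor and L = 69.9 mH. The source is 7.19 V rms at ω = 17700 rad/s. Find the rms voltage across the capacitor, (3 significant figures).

17.9 V

X_L = ωL = 1240 Ω
X_C = 1/(ωC) = 2070 Ω
Net reactance X = X_L − X_C = -832 Ω
Z = − j832 Ω
|Z| = √(0² + 832²) = 832 Ω
I = V/|Z| = 8.64 mA
V_C = I·|Z_C| = 0.00864 × 2070 = 17.9 V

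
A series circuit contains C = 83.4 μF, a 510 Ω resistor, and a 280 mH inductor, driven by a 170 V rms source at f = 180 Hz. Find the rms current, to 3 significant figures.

286 mA

ω = 2πf = 1131 rad/s
X_L = ωL = 317 Ω
X_C = 1/(ωC) = 10.6 Ω
Net reactance X = X_L − X_C = 306 Ω
Z = 510 + j306 Ω
|Z| = √(510² + 306²) = 595 Ω
I = V/|Z| = 170/595 = 286 mA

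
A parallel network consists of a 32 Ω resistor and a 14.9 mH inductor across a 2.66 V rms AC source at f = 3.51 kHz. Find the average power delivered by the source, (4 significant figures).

ω = 2πf = 22050 rad/s
X_L = ωL = 328.6 Ω
Parallel: admittances add. Y = 1/R + 1/(jωL)
Y = (0.03125 − j0.003043) S
|Y| = 0.03140 S → |Z| = 1/|Y| = 31.85 Ω, ∠Z = −∠Y = 5.562°
I = V/|Z| = 83.52 mA
P = VI cos φ = 2.66 × 0.08352 × cos(5.562°) = 221.1 mW

221.1 mW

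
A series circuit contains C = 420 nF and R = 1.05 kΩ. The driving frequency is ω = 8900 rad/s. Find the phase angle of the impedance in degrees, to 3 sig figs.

-14.3°

X_C = 1/(ωC) = 268 Ω
Z = 1050 − j268 Ω
|Z| = √(1050² + 268²) = 1080 Ω
∠Z = arctan(-268/1050) = -14.3°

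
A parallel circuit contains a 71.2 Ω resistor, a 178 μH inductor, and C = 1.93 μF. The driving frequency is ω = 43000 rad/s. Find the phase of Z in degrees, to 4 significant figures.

X_L = ωL = 7.654 Ω
X_C = 1/(ωC) = 12.05 Ω
Parallel: admittances add. Y = 1/R + 1/(jωL) + jωC
Y = (0.01404 − j0.04766) S
|Y| = 0.04969 S → |Z| = 1/|Y| = 20.13 Ω, ∠Z = −∠Y = 73.58°

73.58°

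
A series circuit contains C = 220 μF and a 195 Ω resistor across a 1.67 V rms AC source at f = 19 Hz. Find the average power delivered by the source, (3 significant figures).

13.8 mW

ω = 2πf = 119.4 rad/s
X_C = 1/(ωC) = 38.1 Ω
Z = 195 − j38.1 Ω
|Z| = √(195² + 38.1²) = 199 Ω
∠Z = arctan(-38.1/195) = -11.0°
I = V/|Z| = 8.41 mA
P = VI cos φ = 1.67 × 0.00841 × cos(-11.0°) = 13.8 mW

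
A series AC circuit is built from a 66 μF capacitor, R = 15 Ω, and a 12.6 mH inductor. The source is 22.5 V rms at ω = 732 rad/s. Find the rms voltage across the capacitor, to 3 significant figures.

24.7 V

X_L = ωL = 9.22 Ω
X_C = 1/(ωC) = 20.7 Ω
Net reactance X = X_L − X_C = -11.5 Ω
Z = 15.0 − j11.5 Ω
|Z| = √(15.0² + 11.5²) = 18.9 Ω
I = V/|Z| = 1.19 A
V_C = I·|Z_C| = 1.19 × 20.7 = 24.7 V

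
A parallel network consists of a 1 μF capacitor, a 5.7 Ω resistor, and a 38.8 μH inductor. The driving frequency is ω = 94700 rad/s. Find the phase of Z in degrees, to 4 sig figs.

X_L = ωL = 3.674 Ω
X_C = 1/(ωC) = 10.56 Ω
Parallel: admittances add. Y = 1/R + 1/(jωL) + jωC
Y = (0.1754 − j0.1775) S
|Y| = 0.2495 S → |Z| = 1/|Y| = 4.007 Ω, ∠Z = −∠Y = 45.33°

45.33°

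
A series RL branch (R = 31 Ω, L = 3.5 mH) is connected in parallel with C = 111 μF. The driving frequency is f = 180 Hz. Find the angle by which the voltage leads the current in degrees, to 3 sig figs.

-75.4°

ω = 2πf = 1131 rad/s
X_L = ωL = 3.96 Ω
X_C = 1/(ωC) = 7.97 Ω
Branch 1 (R+jX_L): Z₁ = 31.0 + j3.96 Ω, |Z₁| = 31.3 Ω
Branch 2 (−jX_C): Z₂ = −j7.97 Ω
Parallel: Z = Z₁Z₂/(Z₁+Z₂), |Z| = 7.96 Ω, ∠Z = -75.4°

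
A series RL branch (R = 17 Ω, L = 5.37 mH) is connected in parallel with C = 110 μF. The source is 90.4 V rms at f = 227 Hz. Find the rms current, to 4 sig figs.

ω = 2πf = 1426 rad/s
X_L = ωL = 7.659 Ω
X_C = 1/(ωC) = 6.374 Ω
Branch 1 (R+jX_L): Z₁ = 17.00 + j7.659 Ω, |Z₁| = 18.65 Ω
Branch 2 (−jX_C): Z₂ = −j6.374 Ω
Parallel: Z = Z₁Z₂/(Z₁+Z₂), |Z| = 6.971 Ω, ∠Z = -70.07°
I = V/|Z| = 90.4/6.971 = 12.97 A

12.97 A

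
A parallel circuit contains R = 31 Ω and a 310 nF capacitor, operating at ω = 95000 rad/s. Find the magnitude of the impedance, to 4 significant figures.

22.89 Ω

X_C = 1/(ωC) = 33.96 Ω
Parallel: admittances add. Y = 1/R + jωC
Y = (0.03226 + j0.02945) S
|Y| = 0.04368 S → |Z| = 1/|Y| = 22.89 Ω, ∠Z = −∠Y = -42.39°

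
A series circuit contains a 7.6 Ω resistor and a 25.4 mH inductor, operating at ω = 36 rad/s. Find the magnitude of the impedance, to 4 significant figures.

X_L = ωL = 0.9144 Ω
Z = 7.600 + j0.9144 Ω
|Z| = √(7.600² + 0.9144²) = 7.655 Ω

7.655 Ω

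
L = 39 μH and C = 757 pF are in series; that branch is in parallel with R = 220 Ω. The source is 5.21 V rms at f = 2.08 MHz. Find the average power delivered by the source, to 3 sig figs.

ω = 2πf = 1.307e+07 rad/s
X_L = ωL = 510 Ω
X_C = 1/(ωC) = 101 Ω
Branch 1: Z₁ = R = 220 Ω
Branch 2 (series LC): Z₂ = j(X_L − X_C) = j409 Ω
Parallel: Z = Z₁Z₂/(Z₁+Z₂), |Z| = 194 Ω, ∠Z = 28.3°
I = V/|Z| = 26.9 mA
P = VI cos φ = 5.21 × 0.0269 × cos(28.3°) = 123 mW

123 mW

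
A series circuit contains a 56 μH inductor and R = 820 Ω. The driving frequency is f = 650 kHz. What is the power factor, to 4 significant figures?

0.9632

ω = 2πf = 4.084e+06 rad/s
X_L = ωL = 228.7 Ω
Z = 820.0 + j228.7 Ω
|Z| = √(820.0² + 228.7²) = 851.3 Ω
∠Z = arctan(228.7/820.0) = 15.58°
cos φ = cos(15.58°) = 0.9632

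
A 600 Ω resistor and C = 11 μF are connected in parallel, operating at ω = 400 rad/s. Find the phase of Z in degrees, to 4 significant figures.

X_C = 1/(ωC) = 227.3 Ω
Parallel: admittances add. Y = 1/R + jωC
Y = (0.001667 + j0.004400) S
|Y| = 0.004705 S → |Z| = 1/|Y| = 212.5 Ω, ∠Z = −∠Y = -69.25°

-69.25°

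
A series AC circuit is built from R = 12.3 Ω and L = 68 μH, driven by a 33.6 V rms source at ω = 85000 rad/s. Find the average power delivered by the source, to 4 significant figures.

X_L = ωL = 5.780 Ω
Z = 12.30 + j5.780 Ω
|Z| = √(12.30² + 5.780²) = 13.59 Ω
∠Z = arctan(5.780/12.30) = 25.17°
I = V/|Z| = 2.472 A
P = VI cos φ = 33.6 × 2.472 × cos(25.17°) = 75.18 W

75.18 W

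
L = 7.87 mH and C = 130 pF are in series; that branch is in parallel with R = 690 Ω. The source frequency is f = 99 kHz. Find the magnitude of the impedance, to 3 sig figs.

687 Ω

ω = 2πf = 622000 rad/s
X_L = ωL = 4900 Ω
X_C = 1/(ωC) = 12400 Ω
Branch 1: Z₁ = R = 690 Ω
Branch 2 (series LC): Z₂ = j(X_L − X_C) = −j7470 Ω
Parallel: Z = Z₁Z₂/(Z₁+Z₂), |Z| = 687 Ω, ∠Z = -5.28°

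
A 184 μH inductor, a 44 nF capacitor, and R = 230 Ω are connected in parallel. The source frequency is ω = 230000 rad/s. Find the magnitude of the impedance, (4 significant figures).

X_L = ωL = 42.32 Ω
X_C = 1/(ωC) = 98.81 Ω
Parallel: admittances add. Y = 1/R + 1/(jωL) + jωC
Y = (0.004348 − j0.01351) S
|Y| = 0.01419 S → |Z| = 1/|Y| = 70.46 Ω, ∠Z = −∠Y = 72.16°

70.46 Ω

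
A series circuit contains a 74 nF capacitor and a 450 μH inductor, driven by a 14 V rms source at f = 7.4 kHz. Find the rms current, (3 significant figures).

ω = 2πf = 46500 rad/s
X_L = ωL = 20.9 Ω
X_C = 1/(ωC) = 291 Ω
Net reactance X = X_L − X_C = -270 Ω
Z = − j270 Ω
|Z| = √(0² + 270²) = 270 Ω
I = V/|Z| = 14/270 = 51.9 mA

51.9 mA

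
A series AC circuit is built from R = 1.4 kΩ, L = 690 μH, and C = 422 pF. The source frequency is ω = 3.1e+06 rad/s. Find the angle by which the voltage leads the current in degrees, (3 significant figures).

44.5°

X_L = ωL = 2140 Ω
X_C = 1/(ωC) = 764 Ω
Net reactance X = X_L − X_C = 1370 Ω
Z = 1400 + j1370 Ω
|Z| = √(1400² + 1370²) = 1960 Ω
∠Z = arctan(1370/1400) = 44.5°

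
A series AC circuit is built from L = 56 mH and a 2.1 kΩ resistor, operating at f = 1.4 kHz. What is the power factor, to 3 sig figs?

0.974

ω = 2πf = 8796 rad/s
X_L = ωL = 493 Ω
Z = 2100 + j493 Ω
|Z| = √(2100² + 493²) = 2160 Ω
∠Z = arctan(493/2100) = 13.2°
cos φ = cos(13.2°) = 0.974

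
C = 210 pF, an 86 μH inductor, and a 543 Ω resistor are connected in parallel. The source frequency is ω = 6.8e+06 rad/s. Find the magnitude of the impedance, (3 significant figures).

537 Ω

X_L = ωL = 585 Ω
X_C = 1/(ωC) = 700 Ω
Parallel: admittances add. Y = 1/R + 1/(jωL) + jωC
Y = (0.00184 − j0.000282) S
|Y| = 0.00186 S → |Z| = 1/|Y| = 537 Ω, ∠Z = −∠Y = 8.71°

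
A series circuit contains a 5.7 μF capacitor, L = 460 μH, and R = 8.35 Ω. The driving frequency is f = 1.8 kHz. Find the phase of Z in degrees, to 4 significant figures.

-51.00°

ω = 2πf = 11310 rad/s
X_L = ωL = 5.202 Ω
X_C = 1/(ωC) = 15.51 Ω
Net reactance X = X_L − X_C = -10.31 Ω
Z = 8.350 − j10.31 Ω
|Z| = √(8.350² + 10.31²) = 13.27 Ω
∠Z = arctan(-10.31/8.350) = -51.00°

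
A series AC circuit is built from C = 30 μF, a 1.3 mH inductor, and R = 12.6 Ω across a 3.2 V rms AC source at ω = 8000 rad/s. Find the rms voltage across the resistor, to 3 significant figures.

2.87 V

X_L = ωL = 10.4 Ω
X_C = 1/(ωC) = 4.17 Ω
Net reactance X = X_L − X_C = 6.23 Ω
Z = 12.6 + j6.23 Ω
|Z| = √(12.6² + 6.23²) = 14.1 Ω
I = V/|Z| = 228 mA
V_R = I·|Z_R| = 0.228 × 12.6 = 2.87 V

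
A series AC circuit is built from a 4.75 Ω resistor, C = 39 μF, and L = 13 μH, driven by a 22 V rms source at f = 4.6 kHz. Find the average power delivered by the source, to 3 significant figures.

ω = 2πf = 28900 rad/s
X_L = ωL = 0.376 Ω
X_C = 1/(ωC) = 0.887 Ω
Net reactance X = X_L − X_C = -0.511 Ω
Z = 4.75 − j0.511 Ω
|Z| = √(4.75² + 0.511²) = 4.78 Ω
∠Z = arctan(-0.511/4.75) = -6.15°
I = V/|Z| = 4.60 A
P = VI cos φ = 22 × 4.60 × cos(-6.15°) = 101 W

101 W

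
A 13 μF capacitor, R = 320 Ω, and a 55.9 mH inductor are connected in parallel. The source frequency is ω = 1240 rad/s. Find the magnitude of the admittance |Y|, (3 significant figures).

X_L = ωL = 69.3 Ω
X_C = 1/(ωC) = 62.0 Ω
Parallel: admittances add. Y = 1/R + 1/(jωL) + jωC
Y = (0.00313 + j0.00169) S
|Y| = 0.00355 S → |Z| = 1/|Y| = 281 Ω, ∠Z = −∠Y = -28.5°

3.55 mS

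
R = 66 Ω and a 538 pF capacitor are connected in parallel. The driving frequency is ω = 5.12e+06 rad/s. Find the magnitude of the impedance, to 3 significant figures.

X_C = 1/(ωC) = 363 Ω
Parallel: admittances add. Y = 1/R + jωC
Y = (0.0152 + j0.00275) S
|Y| = 0.0154 S → |Z| = 1/|Y| = 64.9 Ω, ∠Z = −∠Y = -10.3°

64.9 Ω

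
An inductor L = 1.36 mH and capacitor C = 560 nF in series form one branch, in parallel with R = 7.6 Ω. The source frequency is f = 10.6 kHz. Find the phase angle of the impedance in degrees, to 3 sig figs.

6.80°

ω = 2πf = 66600 rad/s
X_L = ωL = 90.6 Ω
X_C = 1/(ωC) = 26.8 Ω
Branch 1: Z₁ = R = 7.60 Ω
Branch 2 (series LC): Z₂ = j(X_L − X_C) = j63.8 Ω
Parallel: Z = Z₁Z₂/(Z₁+Z₂), |Z| = 7.55 Ω, ∠Z = 6.80°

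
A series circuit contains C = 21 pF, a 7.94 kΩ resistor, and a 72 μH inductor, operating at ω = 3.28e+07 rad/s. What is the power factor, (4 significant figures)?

0.9935

X_L = ωL = 2362 Ω
X_C = 1/(ωC) = 1452 Ω
Net reactance X = X_L − X_C = 909.8 Ω
Z = 7940 + j909.8 Ω
|Z| = √(7940² + 909.8²) = 7992 Ω
∠Z = arctan(909.8/7940) = 6.537°
cos φ = cos(6.537°) = 0.9935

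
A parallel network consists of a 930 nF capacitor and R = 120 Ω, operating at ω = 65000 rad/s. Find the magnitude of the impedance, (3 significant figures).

16.4 Ω

X_C = 1/(ωC) = 16.5 Ω
Parallel: admittances add. Y = 1/R + jωC
Y = (0.00833 + j0.0604) S
|Y| = 0.0610 S → |Z| = 1/|Y| = 16.4 Ω, ∠Z = −∠Y = -82.2°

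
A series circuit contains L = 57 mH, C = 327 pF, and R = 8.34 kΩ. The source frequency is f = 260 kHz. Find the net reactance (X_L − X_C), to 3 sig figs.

91200 Ω

ω = 2πf = 1.634e+06 rad/s
X_L = ωL = 93100 Ω
X_C = 1/(ωC) = 1870 Ω
X = 93100 − 1870 = 91200 Ω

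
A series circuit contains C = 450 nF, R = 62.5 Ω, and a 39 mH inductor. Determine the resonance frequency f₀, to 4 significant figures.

1.201 kHz

ω₀ = 1/√(LC) = 1/√(0.039 × 4.5e-07) = 7549 rad/s
f₀ = ω₀/(2π) = 1.201 kHz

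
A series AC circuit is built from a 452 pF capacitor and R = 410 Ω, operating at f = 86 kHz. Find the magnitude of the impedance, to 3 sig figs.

ω = 2πf = 540400 rad/s
X_C = 1/(ωC) = 4090 Ω
Z = 410 − j4090 Ω
|Z| = √(410² + 4090²) = 4110 Ω

4110 Ω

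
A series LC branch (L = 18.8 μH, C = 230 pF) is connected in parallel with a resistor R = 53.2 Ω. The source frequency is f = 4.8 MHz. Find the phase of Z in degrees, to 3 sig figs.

7.17°

ω = 2πf = 3.016e+07 rad/s
X_L = ωL = 567 Ω
X_C = 1/(ωC) = 144 Ω
Branch 1: Z₁ = R = 53.2 Ω
Branch 2 (series LC): Z₂ = j(X_L − X_C) = j423 Ω
Parallel: Z = Z₁Z₂/(Z₁+Z₂), |Z| = 52.8 Ω, ∠Z = 7.17°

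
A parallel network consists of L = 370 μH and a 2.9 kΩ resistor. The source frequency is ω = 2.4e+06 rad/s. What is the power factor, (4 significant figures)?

0.2928

X_L = ωL = 888.0 Ω
Parallel: admittances add. Y = 1/R + 1/(jωL)
Y = (0.0003448 − j0.001126) S
|Y| = 0.001178 S → |Z| = 1/|Y| = 849.1 Ω, ∠Z = −∠Y = 72.98°
cos φ = cos(72.98°) = 0.2928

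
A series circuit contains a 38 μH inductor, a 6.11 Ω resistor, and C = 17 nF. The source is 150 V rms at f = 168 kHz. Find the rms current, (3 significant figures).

8.95 A

ω = 2πf = 1.056e+06 rad/s
X_L = ωL = 40.1 Ω
X_C = 1/(ωC) = 55.7 Ω
Net reactance X = X_L − X_C = -15.6 Ω
Z = 6.11 − j15.6 Ω
|Z| = √(6.11² + 15.6²) = 16.8 Ω
I = V/|Z| = 150/16.8 = 8.95 A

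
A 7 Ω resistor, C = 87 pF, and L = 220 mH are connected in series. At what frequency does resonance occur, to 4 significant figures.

36.38 kHz

ω₀ = 1/√(LC) = 1/√(0.22 × 8.7e-11) = 228600 rad/s
f₀ = ω₀/(2π) = 36.38 kHz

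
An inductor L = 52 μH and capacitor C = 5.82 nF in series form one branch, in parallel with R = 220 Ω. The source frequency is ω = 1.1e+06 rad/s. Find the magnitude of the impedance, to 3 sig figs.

90.3 Ω

X_L = ωL = 57.2 Ω
X_C = 1/(ωC) = 156 Ω
Branch 1: Z₁ = R = 220 Ω
Branch 2 (series LC): Z₂ = j(X_L − X_C) = −j99.0 Ω
Parallel: Z = Z₁Z₂/(Z₁+Z₂), |Z| = 90.3 Ω, ∠Z = -65.8°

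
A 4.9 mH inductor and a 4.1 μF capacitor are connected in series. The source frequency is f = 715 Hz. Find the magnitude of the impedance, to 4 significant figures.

32.28 Ω

ω = 2πf = 4492 rad/s
X_L = ωL = 22.01 Ω
X_C = 1/(ωC) = 54.29 Ω
Net reactance X = X_L − X_C = -32.28 Ω
Z = − j32.28 Ω
|Z| = √(0² + 32.28²) = 32.28 Ω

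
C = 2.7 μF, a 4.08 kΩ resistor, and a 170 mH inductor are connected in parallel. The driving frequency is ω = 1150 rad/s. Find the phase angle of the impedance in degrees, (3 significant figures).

83.0°

X_L = ωL = 196 Ω
X_C = 1/(ωC) = 322 Ω
Parallel: admittances add. Y = 1/R + 1/(jωL) + jωC
Y = (0.000245 − j0.00201) S
|Y| = 0.00202 S → |Z| = 1/|Y| = 494 Ω, ∠Z = −∠Y = 83.0°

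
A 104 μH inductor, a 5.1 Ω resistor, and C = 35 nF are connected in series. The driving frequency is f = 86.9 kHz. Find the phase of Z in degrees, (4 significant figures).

ω = 2πf = 546000 rad/s
X_L = ωL = 56.78 Ω
X_C = 1/(ωC) = 52.33 Ω
Net reactance X = X_L − X_C = 4.457 Ω
Z = 5.100 + j4.457 Ω
|Z| = √(5.100² + 4.457²) = 6.773 Ω
∠Z = arctan(4.457/5.100) = 41.15°

41.15°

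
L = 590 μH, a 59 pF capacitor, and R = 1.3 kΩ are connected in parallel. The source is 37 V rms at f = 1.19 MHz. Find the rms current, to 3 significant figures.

ω = 2πf = 7.477e+06 rad/s
X_L = ωL = 4410 Ω
X_C = 1/(ωC) = 2270 Ω
Parallel: admittances add. Y = 1/R + 1/(jωL) + jωC
Y = (0.000769 + j0.000214) S
|Y| = 0.000799 S → |Z| = 1/|Y| = 1250 Ω, ∠Z = −∠Y = -15.6°
I = V/|Z| = 37/1250 = 29.5 mA

29.5 mA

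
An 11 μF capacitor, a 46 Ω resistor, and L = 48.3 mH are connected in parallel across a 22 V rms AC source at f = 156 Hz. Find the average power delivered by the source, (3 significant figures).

ω = 2πf = 980.2 rad/s
X_L = ωL = 47.3 Ω
X_C = 1/(ωC) = 92.7 Ω
Parallel: admittances add. Y = 1/R + 1/(jωL) + jωC
Y = (0.0217 − j0.0103) S
|Y| = 0.0241 S → |Z| = 1/|Y| = 41.5 Ω, ∠Z = −∠Y = 25.4°
I = V/|Z| = 530 mA
P = VI cos φ = 22 × 0.530 × cos(25.4°) = 10.5 W

10.5 W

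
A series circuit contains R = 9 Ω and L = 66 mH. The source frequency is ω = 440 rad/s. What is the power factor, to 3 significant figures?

X_L = ωL = 29.0 Ω
Z = 9.00 + j29.0 Ω
|Z| = √(9.00² + 29.0²) = 30.4 Ω
∠Z = arctan(29.0/9.00) = 72.8°
cos φ = cos(72.8°) = 0.296

0.296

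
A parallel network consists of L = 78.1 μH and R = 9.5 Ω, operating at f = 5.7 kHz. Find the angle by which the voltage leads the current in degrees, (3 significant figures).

ω = 2πf = 35810 rad/s
X_L = ωL = 2.80 Ω
Parallel: admittances add. Y = 1/R + 1/(jωL)
Y = (0.105 − j0.358) S
|Y| = 0.373 S → |Z| = 1/|Y| = 2.68 Ω, ∠Z = −∠Y = 73.6°

73.6°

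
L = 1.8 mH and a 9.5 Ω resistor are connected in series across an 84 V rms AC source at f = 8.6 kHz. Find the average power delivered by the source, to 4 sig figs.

7.019 W

ω = 2πf = 54040 rad/s
X_L = ωL = 97.26 Ω
Z = 9.500 + j97.26 Ω
|Z| = √(9.500² + 97.26²) = 97.73 Ω
∠Z = arctan(97.26/9.500) = 84.42°
I = V/|Z| = 859.5 mA
P = VI cos φ = 84 × 0.8595 × cos(84.42°) = 7.019 W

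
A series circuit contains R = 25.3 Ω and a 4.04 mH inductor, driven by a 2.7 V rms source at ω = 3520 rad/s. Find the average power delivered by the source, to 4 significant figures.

X_L = ωL = 14.22 Ω
Z = 25.30 + j14.22 Ω
|Z| = √(25.30² + 14.22²) = 29.02 Ω
∠Z = arctan(14.22/25.30) = 29.34°
I = V/|Z| = 93.03 mA
P = VI cos φ = 2.7 × 0.09303 × cos(29.34°) = 219.0 mW

219.0 mW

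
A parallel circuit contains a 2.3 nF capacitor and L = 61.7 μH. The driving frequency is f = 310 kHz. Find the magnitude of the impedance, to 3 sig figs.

260 Ω

ω = 2πf = 1.948e+06 rad/s
X_L = ωL = 120 Ω
X_C = 1/(ωC) = 223 Ω
Parallel: admittances add. Y = 1/(jωL) + jωC
Y = (0 − j0.00384) S
|Y| = 0.00384 S → |Z| = 1/|Y| = 260 Ω, ∠Z = −∠Y = 90.0°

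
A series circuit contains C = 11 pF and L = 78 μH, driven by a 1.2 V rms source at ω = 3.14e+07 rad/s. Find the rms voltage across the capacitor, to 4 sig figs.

X_L = ωL = 2449 Ω
X_C = 1/(ωC) = 2895 Ω
Net reactance X = X_L − X_C = -446.0 Ω
Z = − j446.0 Ω
|Z| = √(0² + 446.0²) = 446.0 Ω
I = V/|Z| = 2.691 mA
V_C = I·|Z_C| = 0.002691 × 2895 = 7.790 V

7.790 V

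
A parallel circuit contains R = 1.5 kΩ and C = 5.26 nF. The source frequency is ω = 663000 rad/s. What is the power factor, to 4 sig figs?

X_C = 1/(ωC) = 286.7 Ω
Parallel: admittances add. Y = 1/R + jωC
Y = (0.0006667 + j0.003487) S
|Y| = 0.003551 S → |Z| = 1/|Y| = 281.6 Ω, ∠Z = −∠Y = -79.18°
cos φ = cos(-79.18°) = 0.1878

0.1878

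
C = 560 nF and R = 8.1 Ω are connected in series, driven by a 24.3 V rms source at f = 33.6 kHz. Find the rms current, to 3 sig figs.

2.07 A

ω = 2πf = 211100 rad/s
X_C = 1/(ωC) = 8.46 Ω
Z = 8.10 − j8.46 Ω
|Z| = √(8.10² + 8.46²) = 11.7 Ω
I = V/|Z| = 24.3/11.7 = 2.07 A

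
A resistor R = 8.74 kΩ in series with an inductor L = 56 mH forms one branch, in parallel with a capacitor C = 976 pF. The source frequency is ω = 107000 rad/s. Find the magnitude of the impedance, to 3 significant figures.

X_L = ωL = 5990 Ω
X_C = 1/(ωC) = 9580 Ω
Branch 1 (R+jX_L): Z₁ = 8740 + j5990 Ω, |Z₁| = 10600 Ω
Branch 2 (−jX_C): Z₂ = −j9580 Ω
Parallel: Z = Z₁Z₂/(Z₁+Z₂), |Z| = 10700 Ω, ∠Z = -33.3°

10700 Ω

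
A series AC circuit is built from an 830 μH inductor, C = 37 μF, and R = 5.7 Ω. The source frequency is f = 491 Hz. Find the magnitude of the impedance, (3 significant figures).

ω = 2πf = 3085 rad/s
X_L = ωL = 2.56 Ω
X_C = 1/(ωC) = 8.76 Ω
Net reactance X = X_L − X_C = -6.20 Ω
Z = 5.70 − j6.20 Ω
|Z| = √(5.70² + 6.20²) = 8.42 Ω

8.42 Ω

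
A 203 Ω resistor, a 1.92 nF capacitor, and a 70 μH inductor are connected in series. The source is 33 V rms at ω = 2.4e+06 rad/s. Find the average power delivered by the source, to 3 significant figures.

X_L = ωL = 168 Ω
X_C = 1/(ωC) = 217 Ω
Net reactance X = X_L − X_C = -49.0 Ω
Z = 203 − j49.0 Ω
|Z| = √(203² + 49.0²) = 209 Ω
∠Z = arctan(-49.0/203) = -13.6°
I = V/|Z| = 158 mA
P = VI cos φ = 33 × 0.158 × cos(-13.6°) = 5.07 W

5.07 W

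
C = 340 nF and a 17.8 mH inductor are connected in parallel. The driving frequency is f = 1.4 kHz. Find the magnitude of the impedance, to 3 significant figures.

294 Ω

ω = 2πf = 8796 rad/s
X_L = ωL = 157 Ω
X_C = 1/(ωC) = 334 Ω
Parallel: admittances add. Y = 1/(jωL) + jωC
Y = (0 − j0.00340) S
|Y| = 0.00340 S → |Z| = 1/|Y| = 294 Ω, ∠Z = −∠Y = 90.0°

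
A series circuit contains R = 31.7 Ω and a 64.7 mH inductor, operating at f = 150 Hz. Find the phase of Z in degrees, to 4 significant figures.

ω = 2πf = 942.5 rad/s
X_L = ωL = 60.98 Ω
Z = 31.70 + j60.98 Ω
|Z| = √(31.70² + 60.98²) = 68.73 Ω
∠Z = arctan(60.98/31.70) = 62.53°

62.53°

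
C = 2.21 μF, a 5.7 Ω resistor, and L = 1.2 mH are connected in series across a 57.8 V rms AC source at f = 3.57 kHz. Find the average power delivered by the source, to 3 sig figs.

244 W

ω = 2πf = 22430 rad/s
X_L = ωL = 26.9 Ω
X_C = 1/(ωC) = 20.2 Ω
Net reactance X = X_L − X_C = 6.74 Ω
Z = 5.70 + j6.74 Ω
|Z| = √(5.70² + 6.74²) = 8.83 Ω
∠Z = arctan(6.74/5.70) = 49.8°
I = V/|Z| = 6.55 A
P = VI cos φ = 57.8 × 6.55 × cos(49.8°) = 244 W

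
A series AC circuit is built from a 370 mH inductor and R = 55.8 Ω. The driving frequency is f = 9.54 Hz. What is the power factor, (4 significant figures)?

0.9293

ω = 2πf = 59.94 rad/s
X_L = ωL = 22.18 Ω
Z = 55.80 + j22.18 Ω
|Z| = √(55.80² + 22.18²) = 60.05 Ω
∠Z = arctan(22.18/55.80) = 21.68°
cos φ = cos(21.68°) = 0.9293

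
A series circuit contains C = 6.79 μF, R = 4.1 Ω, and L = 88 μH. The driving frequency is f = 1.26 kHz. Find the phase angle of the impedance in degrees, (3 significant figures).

-77.1°

ω = 2πf = 7917 rad/s
X_L = ωL = 0.697 Ω
X_C = 1/(ωC) = 18.6 Ω
Net reactance X = X_L − X_C = -17.9 Ω
Z = 4.10 − j17.9 Ω
|Z| = √(4.10² + 17.9²) = 18.4 Ω
∠Z = arctan(-17.9/4.10) = -77.1°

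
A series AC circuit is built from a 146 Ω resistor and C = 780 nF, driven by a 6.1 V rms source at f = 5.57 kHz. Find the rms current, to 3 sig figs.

ω = 2πf = 35000 rad/s
X_C = 1/(ωC) = 36.6 Ω
Z = 146 − j36.6 Ω
|Z| = √(146² + 36.6²) = 151 Ω
I = V/|Z| = 6.1/151 = 40.5 mA

40.5 mA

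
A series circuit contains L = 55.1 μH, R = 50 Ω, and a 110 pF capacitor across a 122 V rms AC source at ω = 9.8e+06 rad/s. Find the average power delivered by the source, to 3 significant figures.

4.87 W

X_L = ωL = 540 Ω
X_C = 1/(ωC) = 928 Ω
Net reactance X = X_L − X_C = -388 Ω
Z = 50.0 − j388 Ω
|Z| = √(50.0² + 388²) = 391 Ω
∠Z = arctan(-388/50.0) = -82.7°
I = V/|Z| = 312 mA
P = VI cos φ = 122 × 0.312 × cos(-82.7°) = 4.87 W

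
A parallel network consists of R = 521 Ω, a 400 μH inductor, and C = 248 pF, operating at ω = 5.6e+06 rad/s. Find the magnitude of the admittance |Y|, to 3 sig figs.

X_L = ωL = 2240 Ω
X_C = 1/(ωC) = 720 Ω
Parallel: admittances add. Y = 1/R + 1/(jωL) + jωC
Y = (0.00192 + j0.000942) S
|Y| = 0.00214 S → |Z| = 1/|Y| = 468 Ω, ∠Z = −∠Y = -26.1°

2.14 mS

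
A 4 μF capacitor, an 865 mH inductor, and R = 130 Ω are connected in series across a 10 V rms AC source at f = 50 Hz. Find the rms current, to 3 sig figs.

ω = 2πf = 314.2 rad/s
X_L = ωL = 272 Ω
X_C = 1/(ωC) = 796 Ω
Net reactance X = X_L − X_C = -524 Ω
Z = 130 − j524 Ω
|Z| = √(130² + 524²) = 540 Ω
I = V/|Z| = 10/540 = 18.5 mA

18.5 mA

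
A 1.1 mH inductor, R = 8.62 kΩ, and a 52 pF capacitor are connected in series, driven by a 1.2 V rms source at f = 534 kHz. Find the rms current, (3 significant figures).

135 μA

ω = 2πf = 3.355e+06 rad/s
X_L = ωL = 3690 Ω
X_C = 1/(ωC) = 5730 Ω
Net reactance X = X_L − X_C = -2040 Ω
Z = 8620 − j2040 Ω
|Z| = √(8620² + 2040²) = 8860 Ω
I = V/|Z| = 1.2/8860 = 135 μA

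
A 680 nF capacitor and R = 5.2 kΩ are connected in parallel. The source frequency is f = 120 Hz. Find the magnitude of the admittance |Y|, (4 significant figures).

ω = 2πf = 754.0 rad/s
X_C = 1/(ωC) = 1950 Ω
Parallel: admittances add. Y = 1/R + jωC
Y = (0.0001923 + j0.0005127) S
|Y| = 0.0005476 S → |Z| = 1/|Y| = 1826 Ω, ∠Z = −∠Y = -69.44°

547.6 μS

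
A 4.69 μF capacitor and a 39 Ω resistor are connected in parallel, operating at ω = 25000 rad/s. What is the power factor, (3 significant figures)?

X_C = 1/(ωC) = 8.53 Ω
Parallel: admittances add. Y = 1/R + jωC
Y = (0.0256 + j0.117) S
|Y| = 0.120 S → |Z| = 1/|Y| = 8.33 Ω, ∠Z = −∠Y = -77.7°
cos φ = cos(-77.7°) = 0.214

0.214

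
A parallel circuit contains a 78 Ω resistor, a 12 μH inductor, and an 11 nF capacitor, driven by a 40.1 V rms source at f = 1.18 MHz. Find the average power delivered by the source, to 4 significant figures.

20.62 W

ω = 2πf = 7.414e+06 rad/s
X_L = ωL = 88.97 Ω
X_C = 1/(ωC) = 12.26 Ω
Parallel: admittances add. Y = 1/R + 1/(jωL) + jωC
Y = (0.01282 + j0.07032) S
|Y| = 0.07148 S → |Z| = 1/|Y| = 13.99 Ω, ∠Z = −∠Y = -79.67°
I = V/|Z| = 2.866 A
P = VI cos φ = 40.1 × 2.866 × cos(-79.67°) = 20.62 W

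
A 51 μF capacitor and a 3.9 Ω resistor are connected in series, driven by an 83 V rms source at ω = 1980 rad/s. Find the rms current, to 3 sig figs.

X_C = 1/(ωC) = 9.90 Ω
Z = 3.90 − j9.90 Ω
|Z| = √(3.90² + 9.90²) = 10.6 Ω
I = V/|Z| = 83/10.6 = 7.80 A

7.80 A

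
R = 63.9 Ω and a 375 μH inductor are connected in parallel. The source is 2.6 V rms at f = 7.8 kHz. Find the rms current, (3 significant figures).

ω = 2πf = 49010 rad/s
X_L = ωL = 18.4 Ω
Parallel: admittances add. Y = 1/R + 1/(jωL)
Y = (0.0156 − j0.0544) S
|Y| = 0.0566 S → |Z| = 1/|Y| = 17.7 Ω, ∠Z = −∠Y = 74.0°
I = V/|Z| = 2.6/17.7 = 147 mA

147 mA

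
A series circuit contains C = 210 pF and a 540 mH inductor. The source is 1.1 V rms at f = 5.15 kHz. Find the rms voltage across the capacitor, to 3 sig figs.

1.25 V

ω = 2πf = 32360 rad/s
X_L = ωL = 17500 Ω
X_C = 1/(ωC) = 147000 Ω
Net reactance X = X_L − X_C = -130000 Ω
Z = − j130000 Ω
|Z| = √(0² + 130000²) = 130000 Ω
I = V/|Z| = 8.48 μA
V_C = I·|Z_C| = 8.48e-06 × 147000 = 1.25 V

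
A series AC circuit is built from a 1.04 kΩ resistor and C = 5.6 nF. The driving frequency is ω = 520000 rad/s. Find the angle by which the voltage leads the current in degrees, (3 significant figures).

-18.3°

X_C = 1/(ωC) = 343 Ω
Z = 1040 − j343 Ω
|Z| = √(1040² + 343²) = 1100 Ω
∠Z = arctan(-343/1040) = -18.3°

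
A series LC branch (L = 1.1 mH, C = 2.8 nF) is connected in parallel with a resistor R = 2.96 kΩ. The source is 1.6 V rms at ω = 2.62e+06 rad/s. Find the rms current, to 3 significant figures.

X_L = ωL = 2880 Ω
X_C = 1/(ωC) = 136 Ω
Branch 1: Z₁ = R = 2960 Ω
Branch 2 (series LC): Z₂ = j(X_L − X_C) = j2750 Ω
Parallel: Z = Z₁Z₂/(Z₁+Z₂), |Z| = 2010 Ω, ∠Z = 47.2°
I = V/|Z| = 1.6/2010 = 795 μA

795 μA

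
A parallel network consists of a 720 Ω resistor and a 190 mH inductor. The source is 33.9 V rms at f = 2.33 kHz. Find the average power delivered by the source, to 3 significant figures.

ω = 2πf = 14640 rad/s
X_L = ωL = 2780 Ω
Parallel: admittances add. Y = 1/R + 1/(jωL)
Y = (0.00139 − j0.000360) S
|Y| = 0.00143 S → |Z| = 1/|Y| = 697 Ω, ∠Z = −∠Y = 14.5°
I = V/|Z| = 48.6 mA
P = VI cos φ = 33.9 × 0.0486 × cos(14.5°) = 1.60 W

1.60 W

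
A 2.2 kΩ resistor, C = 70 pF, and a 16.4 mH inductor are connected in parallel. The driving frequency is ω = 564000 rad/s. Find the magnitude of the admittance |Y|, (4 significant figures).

459.7 μS

X_L = ωL = 9250 Ω
X_C = 1/(ωC) = 25330 Ω
Parallel: admittances add. Y = 1/R + 1/(jωL) + jωC
Y = (0.0004545 − j6.863e-05) S
|Y| = 0.0004597 S → |Z| = 1/|Y| = 2175 Ω, ∠Z = −∠Y = 8.586°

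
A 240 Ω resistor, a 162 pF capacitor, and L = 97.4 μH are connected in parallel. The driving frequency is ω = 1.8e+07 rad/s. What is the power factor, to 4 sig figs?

X_L = ωL = 1753 Ω
X_C = 1/(ωC) = 342.9 Ω
Parallel: admittances add. Y = 1/R + 1/(jωL) + jωC
Y = (0.004167 + j0.002346) S
|Y| = 0.004782 S → |Z| = 1/|Y| = 209.1 Ω, ∠Z = −∠Y = -29.38°
cos φ = cos(-29.38°) = 0.8714

0.8714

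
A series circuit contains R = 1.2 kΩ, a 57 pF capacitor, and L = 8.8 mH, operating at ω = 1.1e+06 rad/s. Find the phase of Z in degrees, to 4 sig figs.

X_L = ωL = 9680 Ω
X_C = 1/(ωC) = 15950 Ω
Net reactance X = X_L − X_C = -6269 Ω
Z = 1200 − j6269 Ω
|Z| = √(1200² + 6269²) = 6383 Ω
∠Z = arctan(-6269/1200) = -79.16°

-79.16°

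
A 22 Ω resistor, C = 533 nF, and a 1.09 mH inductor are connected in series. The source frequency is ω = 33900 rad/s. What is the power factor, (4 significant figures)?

X_L = ωL = 36.95 Ω
X_C = 1/(ωC) = 55.34 Ω
Net reactance X = X_L − X_C = -18.39 Ω
Z = 22.00 − j18.39 Ω
|Z| = √(22.00² + 18.39²) = 28.68 Ω
∠Z = arctan(-18.39/22.00) = -39.90°
cos φ = cos(-39.90°) = 0.7672

0.7672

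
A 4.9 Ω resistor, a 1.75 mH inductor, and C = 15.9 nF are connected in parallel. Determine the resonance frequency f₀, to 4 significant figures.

ω₀ = 1/√(LC) = 1/√(0.00175 × 1.59e-08) = 189600 rad/s
f₀ = ω₀/(2π) = 30.17 kHz

30.17 kHz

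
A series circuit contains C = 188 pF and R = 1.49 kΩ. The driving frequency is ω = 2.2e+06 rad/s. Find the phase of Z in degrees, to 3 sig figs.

-58.4°

X_C = 1/(ωC) = 2420 Ω
Z = 1490 − j2420 Ω
|Z| = √(1490² + 2420²) = 2840 Ω
∠Z = arctan(-2420/1490) = -58.4°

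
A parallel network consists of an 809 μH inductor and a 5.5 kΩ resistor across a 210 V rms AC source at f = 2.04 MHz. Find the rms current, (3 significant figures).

ω = 2πf = 1.282e+07 rad/s
X_L = ωL = 10400 Ω
Parallel: admittances add. Y = 1/R + 1/(jωL)
Y = (0.000182 − j9.64e-05) S
|Y| = 0.000206 S → |Z| = 1/|Y| = 4860 Ω, ∠Z = −∠Y = 27.9°
I = V/|Z| = 210/4860 = 43.2 mA

43.2 mA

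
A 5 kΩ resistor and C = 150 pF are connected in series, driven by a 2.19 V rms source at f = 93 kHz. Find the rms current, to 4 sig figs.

ω = 2πf = 584300 rad/s
X_C = 1/(ωC) = 11410 Ω
Z = 5000 − j11410 Ω
|Z| = √(5000² + 11410²) = 12460 Ω
I = V/|Z| = 2.19/12460 = 175.8 μA

175.8 μA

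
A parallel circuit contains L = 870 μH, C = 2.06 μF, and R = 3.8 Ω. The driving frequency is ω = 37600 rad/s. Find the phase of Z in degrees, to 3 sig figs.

X_L = ωL = 32.7 Ω
X_C = 1/(ωC) = 12.9 Ω
Parallel: admittances add. Y = 1/R + 1/(jωL) + jωC
Y = (0.263 + j0.0469) S
|Y| = 0.267 S → |Z| = 1/|Y| = 3.74 Ω, ∠Z = −∠Y = -10.1°

-10.1°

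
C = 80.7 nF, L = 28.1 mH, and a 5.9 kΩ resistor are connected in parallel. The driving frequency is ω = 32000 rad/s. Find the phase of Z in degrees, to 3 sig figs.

X_L = ωL = 899 Ω
X_C = 1/(ωC) = 387 Ω
Parallel: admittances add. Y = 1/R + 1/(jωL) + jωC
Y = (0.000169 + j0.00147) S
|Y| = 0.00148 S → |Z| = 1/|Y| = 676 Ω, ∠Z = −∠Y = -83.4°

-83.4°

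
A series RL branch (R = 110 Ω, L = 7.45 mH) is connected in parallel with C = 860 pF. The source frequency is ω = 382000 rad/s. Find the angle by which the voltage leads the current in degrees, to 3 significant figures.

X_L = ωL = 2850 Ω
X_C = 1/(ωC) = 3040 Ω
Branch 1 (R+jX_L): Z₁ = 110 + j2850 Ω, |Z₁| = 2850 Ω
Branch 2 (−jX_C): Z₂ = −j3040 Ω
Parallel: Z = Z₁Z₂/(Z₁+Z₂), |Z| = 38300 Ω, ∠Z = 58.7°

58.7°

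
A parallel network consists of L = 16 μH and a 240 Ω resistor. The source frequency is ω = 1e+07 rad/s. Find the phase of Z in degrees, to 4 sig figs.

X_L = ωL = 160.0 Ω
Parallel: admittances add. Y = 1/R + 1/(jωL)
Y = (0.004167 − j0.006250) S
|Y| = 0.007512 S → |Z| = 1/|Y| = 133.1 Ω, ∠Z = −∠Y = 56.31°

56.31°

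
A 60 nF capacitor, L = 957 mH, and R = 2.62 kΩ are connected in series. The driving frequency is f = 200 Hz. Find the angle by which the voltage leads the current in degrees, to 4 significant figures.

-77.74°

ω = 2πf = 1257 rad/s
X_L = ωL = 1203 Ω
X_C = 1/(ωC) = 13260 Ω
Net reactance X = X_L − X_C = -12060 Ω
Z = 2620 − j12060 Ω
|Z| = √(2620² + 12060²) = 12340 Ω
∠Z = arctan(-12060/2620) = -77.74°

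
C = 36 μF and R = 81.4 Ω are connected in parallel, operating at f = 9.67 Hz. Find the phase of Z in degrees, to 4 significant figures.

-10.10°

ω = 2πf = 60.76 rad/s
X_C = 1/(ωC) = 457.2 Ω
Parallel: admittances add. Y = 1/R + jωC
Y = (0.01229 + j0.002187) S
|Y| = 0.01248 S → |Z| = 1/|Y| = 80.14 Ω, ∠Z = −∠Y = -10.10°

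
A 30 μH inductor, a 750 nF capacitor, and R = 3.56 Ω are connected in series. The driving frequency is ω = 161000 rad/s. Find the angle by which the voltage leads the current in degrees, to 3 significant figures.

X_L = ωL = 4.83 Ω
X_C = 1/(ωC) = 8.28 Ω
Net reactance X = X_L − X_C = -3.45 Ω
Z = 3.56 − j3.45 Ω
|Z| = √(3.56² + 3.45²) = 4.96 Ω
∠Z = arctan(-3.45/3.56) = -44.1°

-44.1°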